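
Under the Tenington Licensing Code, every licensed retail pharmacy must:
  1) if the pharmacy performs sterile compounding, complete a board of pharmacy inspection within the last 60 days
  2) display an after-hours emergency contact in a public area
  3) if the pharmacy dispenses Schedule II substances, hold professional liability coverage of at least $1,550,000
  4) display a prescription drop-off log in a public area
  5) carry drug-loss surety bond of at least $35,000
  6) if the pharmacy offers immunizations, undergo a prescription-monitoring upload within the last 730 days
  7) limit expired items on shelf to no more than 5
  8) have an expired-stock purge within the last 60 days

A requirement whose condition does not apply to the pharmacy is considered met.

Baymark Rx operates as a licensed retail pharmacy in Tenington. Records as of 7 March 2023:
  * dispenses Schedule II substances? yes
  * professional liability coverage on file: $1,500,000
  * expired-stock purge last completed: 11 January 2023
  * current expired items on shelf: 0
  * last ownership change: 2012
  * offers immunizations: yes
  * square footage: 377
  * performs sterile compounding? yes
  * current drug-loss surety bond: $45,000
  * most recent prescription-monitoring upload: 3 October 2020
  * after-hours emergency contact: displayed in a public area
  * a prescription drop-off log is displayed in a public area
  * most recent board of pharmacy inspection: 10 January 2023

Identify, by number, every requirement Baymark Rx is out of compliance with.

1. condition 'performs sterile compounding' holds; board of pharmacy inspection 56 days ago vs limit 60 → met
2. after-hours emergency contact present → met
3. condition 'dispenses Schedule II substances' holds; professional liability coverage $1,500,000 < $1,550,000 → not met
4. prescription drop-off log present → met
5. drug-loss surety bond $45,000 ≥ $35,000 → met
6. condition 'offers immunizations' holds; prescription-monitoring upload 885 days ago vs limit 730 → not met
7. expired items on shelf 0 ≤ 5 → met
8. expired-stock purge 55 days ago vs limit 60 → met
Not met: 3, 6

3, 6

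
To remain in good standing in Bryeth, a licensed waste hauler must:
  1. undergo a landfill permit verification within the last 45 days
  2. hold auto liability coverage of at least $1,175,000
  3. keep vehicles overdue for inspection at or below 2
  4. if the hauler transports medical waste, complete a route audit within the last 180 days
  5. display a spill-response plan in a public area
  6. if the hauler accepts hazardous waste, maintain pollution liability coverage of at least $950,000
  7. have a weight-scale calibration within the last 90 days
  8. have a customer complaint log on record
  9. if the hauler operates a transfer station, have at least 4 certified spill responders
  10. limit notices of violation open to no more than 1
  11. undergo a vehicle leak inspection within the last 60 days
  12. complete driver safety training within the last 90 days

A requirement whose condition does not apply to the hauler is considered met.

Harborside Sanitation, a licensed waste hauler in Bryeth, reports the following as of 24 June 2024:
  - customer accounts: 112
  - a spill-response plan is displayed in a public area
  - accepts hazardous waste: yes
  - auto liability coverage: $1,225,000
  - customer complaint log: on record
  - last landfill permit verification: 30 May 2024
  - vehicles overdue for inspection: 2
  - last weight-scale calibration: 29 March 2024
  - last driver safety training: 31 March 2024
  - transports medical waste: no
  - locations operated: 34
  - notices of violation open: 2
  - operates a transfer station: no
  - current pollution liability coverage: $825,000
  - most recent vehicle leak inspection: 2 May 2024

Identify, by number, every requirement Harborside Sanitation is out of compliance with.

1. landfill permit verification 25 days ago vs limit 45 → met
2. auto liability coverage $1,225,000 ≥ $1,175,000 → met
3. vehicles overdue for inspection 2 ≤ 2 → met
4. condition 'transports medical waste' does not hold → requirement n/a → met
5. spill-response plan present → met
6. condition 'accepts hazardous waste' holds; pollution liability coverage $825,000 < $950,000 → not met
7. weight-scale calibration 87 days ago vs limit 90 → met
8. customer complaint log present → met
9. condition 'operates a transfer station' does not hold → requirement n/a → met
10. notices of violation open 2 > 1 → not met
11. vehicle leak inspection 53 days ago vs limit 60 → met
12. driver safety training 85 days ago vs limit 90 → met
Not met: 6, 10

6, 10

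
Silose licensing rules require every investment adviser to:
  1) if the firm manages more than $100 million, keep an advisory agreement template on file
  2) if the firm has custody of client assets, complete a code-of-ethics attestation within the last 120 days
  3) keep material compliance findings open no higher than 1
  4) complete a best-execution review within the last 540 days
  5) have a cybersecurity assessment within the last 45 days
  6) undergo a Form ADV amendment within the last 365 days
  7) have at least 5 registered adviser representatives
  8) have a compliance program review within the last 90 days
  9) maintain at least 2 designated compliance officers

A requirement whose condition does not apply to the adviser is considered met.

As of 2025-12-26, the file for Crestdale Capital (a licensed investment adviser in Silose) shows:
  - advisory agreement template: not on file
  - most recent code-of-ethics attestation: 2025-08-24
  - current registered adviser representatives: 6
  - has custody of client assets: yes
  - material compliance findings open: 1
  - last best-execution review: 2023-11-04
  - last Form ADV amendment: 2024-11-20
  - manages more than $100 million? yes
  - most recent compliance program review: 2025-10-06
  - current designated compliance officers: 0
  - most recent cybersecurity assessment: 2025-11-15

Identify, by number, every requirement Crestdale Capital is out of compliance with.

1. condition 'manages more than $100 million' holds; advisory agreement template absent → not met
2. condition 'has custody of client assets' holds; code-of-ethics attestation 124 days ago vs limit 120 → not met
3. material compliance findings open 1 ≤ 1 → met
4. best-execution review 783 days ago vs limit 540 → not met
5. cybersecurity assessment 41 days ago vs limit 45 → met
6. Form ADV amendment 401 days ago vs limit 365 → not met
7. registered adviser representatives 6 ≥ 5 → met
8. compliance program review 81 days ago vs limit 90 → met
9. designated compliance officers 0 < 2 → not met
Not met: 1, 2, 4, 6, 9

1, 2, 4, 6, 9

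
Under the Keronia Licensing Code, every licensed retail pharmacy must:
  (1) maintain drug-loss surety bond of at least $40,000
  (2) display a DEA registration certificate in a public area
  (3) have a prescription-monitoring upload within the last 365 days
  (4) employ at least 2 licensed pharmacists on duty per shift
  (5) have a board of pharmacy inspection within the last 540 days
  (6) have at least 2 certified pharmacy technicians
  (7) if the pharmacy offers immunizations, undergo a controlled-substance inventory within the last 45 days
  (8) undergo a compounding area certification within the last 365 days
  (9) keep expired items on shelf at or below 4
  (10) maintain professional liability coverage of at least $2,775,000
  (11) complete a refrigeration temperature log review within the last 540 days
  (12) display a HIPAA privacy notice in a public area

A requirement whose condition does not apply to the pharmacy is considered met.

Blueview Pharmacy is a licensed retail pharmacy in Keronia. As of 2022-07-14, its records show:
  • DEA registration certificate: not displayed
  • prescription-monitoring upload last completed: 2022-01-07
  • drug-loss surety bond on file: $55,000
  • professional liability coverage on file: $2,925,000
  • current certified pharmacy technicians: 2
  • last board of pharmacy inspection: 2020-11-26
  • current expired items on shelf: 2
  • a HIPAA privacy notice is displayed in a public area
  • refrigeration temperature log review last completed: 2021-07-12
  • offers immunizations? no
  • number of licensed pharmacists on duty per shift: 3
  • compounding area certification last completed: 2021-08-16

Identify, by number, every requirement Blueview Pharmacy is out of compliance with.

1. drug-loss surety bond $55,000 ≥ $40,000 → met
2. DEA registration certificate absent → not met
3. prescription-monitoring upload 188 days ago vs limit 365 → met
4. licensed pharmacists on duty per shift 3 ≥ 2 → met
5. board of pharmacy inspection 595 days ago vs limit 540 → not met
6. certified pharmacy technicians 2 ≥ 2 → met
7. condition 'offers immunizations' does not hold → requirement n/a → met
8. compounding area certification 332 days ago vs limit 365 → met
9. expired items on shelf 2 ≤ 4 → met
10. professional liability coverage $2,925,000 ≥ $2,775,000 → met
11. refrigeration temperature log review 367 days ago vs limit 540 → met
12. HIPAA privacy notice present → met
Not met: 2, 5

2, 5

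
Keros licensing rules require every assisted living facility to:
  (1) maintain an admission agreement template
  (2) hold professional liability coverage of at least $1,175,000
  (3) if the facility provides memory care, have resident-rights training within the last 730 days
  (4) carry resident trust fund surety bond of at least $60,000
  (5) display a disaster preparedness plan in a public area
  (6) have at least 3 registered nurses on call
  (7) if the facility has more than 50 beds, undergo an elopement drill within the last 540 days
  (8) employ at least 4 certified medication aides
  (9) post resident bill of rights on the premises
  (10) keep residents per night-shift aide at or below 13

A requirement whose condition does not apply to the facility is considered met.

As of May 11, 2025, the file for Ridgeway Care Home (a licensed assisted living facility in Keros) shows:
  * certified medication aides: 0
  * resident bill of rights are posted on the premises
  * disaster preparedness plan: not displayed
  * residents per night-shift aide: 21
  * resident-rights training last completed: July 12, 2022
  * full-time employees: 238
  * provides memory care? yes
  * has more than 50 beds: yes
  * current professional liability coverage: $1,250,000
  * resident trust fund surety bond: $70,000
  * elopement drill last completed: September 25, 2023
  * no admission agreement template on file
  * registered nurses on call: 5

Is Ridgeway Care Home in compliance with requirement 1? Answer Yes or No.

No

1. admission agreement template absent → not met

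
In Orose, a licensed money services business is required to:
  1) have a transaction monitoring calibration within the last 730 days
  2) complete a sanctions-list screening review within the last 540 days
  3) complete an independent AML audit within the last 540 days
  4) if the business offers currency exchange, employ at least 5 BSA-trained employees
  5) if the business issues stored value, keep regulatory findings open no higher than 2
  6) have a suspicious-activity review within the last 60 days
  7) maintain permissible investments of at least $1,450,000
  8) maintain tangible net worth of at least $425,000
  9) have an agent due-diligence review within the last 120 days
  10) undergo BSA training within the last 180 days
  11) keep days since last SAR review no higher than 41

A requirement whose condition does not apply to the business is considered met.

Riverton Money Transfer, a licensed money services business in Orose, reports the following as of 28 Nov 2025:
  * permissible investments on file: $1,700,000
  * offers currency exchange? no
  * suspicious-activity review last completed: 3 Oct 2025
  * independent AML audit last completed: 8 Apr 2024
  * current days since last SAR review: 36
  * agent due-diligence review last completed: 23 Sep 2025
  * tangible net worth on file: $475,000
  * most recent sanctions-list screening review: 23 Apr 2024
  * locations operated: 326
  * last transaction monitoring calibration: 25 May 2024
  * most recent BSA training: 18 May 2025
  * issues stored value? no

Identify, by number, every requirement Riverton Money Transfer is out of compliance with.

2, 3, 10

1. transaction monitoring calibration 552 days ago vs limit 730 → met
2. sanctions-list screening review 584 days ago vs limit 540 → not met
3. independent AML audit 599 days ago vs limit 540 → not met
4. condition 'offers currency exchange' does not hold → requirement n/a → met
5. condition 'issues stored value' does not hold → requirement n/a → met
6. suspicious-activity review 56 days ago vs limit 60 → met
7. permissible investments $1,700,000 ≥ $1,450,000 → met
8. tangible net worth $475,000 ≥ $425,000 → met
9. agent due-diligence review 66 days ago vs limit 120 → met
10. BSA training 194 days ago vs limit 180 → not met
11. days since last SAR review 36 ≤ 41 → met
Not met: 2, 3, 10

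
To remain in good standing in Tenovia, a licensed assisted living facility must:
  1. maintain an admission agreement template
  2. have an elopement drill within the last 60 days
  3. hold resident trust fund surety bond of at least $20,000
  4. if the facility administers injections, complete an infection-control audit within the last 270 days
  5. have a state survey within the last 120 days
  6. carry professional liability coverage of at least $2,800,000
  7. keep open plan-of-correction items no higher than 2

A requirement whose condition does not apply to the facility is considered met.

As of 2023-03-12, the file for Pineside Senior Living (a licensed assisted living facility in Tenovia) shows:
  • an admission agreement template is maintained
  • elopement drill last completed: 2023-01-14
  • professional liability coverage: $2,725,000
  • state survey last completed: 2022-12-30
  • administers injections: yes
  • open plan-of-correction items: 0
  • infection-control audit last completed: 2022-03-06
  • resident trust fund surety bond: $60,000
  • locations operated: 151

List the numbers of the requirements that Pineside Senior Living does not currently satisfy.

4, 6

1. admission agreement template present → met
2. elopement drill 57 days ago vs limit 60 → met
3. resident trust fund surety bond $60,000 ≥ $20,000 → met
4. condition 'administers injections' holds; infection-control audit 371 days ago vs limit 270 → not met
5. state survey 72 days ago vs limit 120 → met
6. professional liability coverage $2,725,000 < $2,800,000 → not met
7. open plan-of-correction items 0 ≤ 2 → met
Not met: 4, 6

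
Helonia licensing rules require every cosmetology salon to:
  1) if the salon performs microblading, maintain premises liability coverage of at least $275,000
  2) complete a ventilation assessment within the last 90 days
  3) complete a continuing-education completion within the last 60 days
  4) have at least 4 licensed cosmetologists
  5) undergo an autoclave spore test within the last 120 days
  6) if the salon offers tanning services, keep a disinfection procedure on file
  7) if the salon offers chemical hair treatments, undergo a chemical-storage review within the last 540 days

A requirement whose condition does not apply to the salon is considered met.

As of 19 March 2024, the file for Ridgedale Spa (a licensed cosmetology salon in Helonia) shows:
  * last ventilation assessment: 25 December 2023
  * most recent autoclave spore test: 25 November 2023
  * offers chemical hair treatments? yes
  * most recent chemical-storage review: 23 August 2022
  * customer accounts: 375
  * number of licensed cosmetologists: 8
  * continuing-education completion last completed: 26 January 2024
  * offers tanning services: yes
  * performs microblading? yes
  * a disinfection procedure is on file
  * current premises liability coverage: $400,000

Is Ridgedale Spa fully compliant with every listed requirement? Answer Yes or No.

1. condition 'performs microblading' holds; premises liability coverage $400,000 ≥ $275,000 → met
2. ventilation assessment 85 days ago vs limit 90 → met
3. continuing-education completion 53 days ago vs limit 60 → met
4. licensed cosmetologists 8 ≥ 4 → met
5. autoclave spore test 115 days ago vs limit 120 → met
6. condition 'offers tanning services' holds; disinfection procedure present → met
7. condition 'offers chemical hair treatments' holds; chemical-storage review 574 days ago vs limit 540 → not met
Not met: 7

No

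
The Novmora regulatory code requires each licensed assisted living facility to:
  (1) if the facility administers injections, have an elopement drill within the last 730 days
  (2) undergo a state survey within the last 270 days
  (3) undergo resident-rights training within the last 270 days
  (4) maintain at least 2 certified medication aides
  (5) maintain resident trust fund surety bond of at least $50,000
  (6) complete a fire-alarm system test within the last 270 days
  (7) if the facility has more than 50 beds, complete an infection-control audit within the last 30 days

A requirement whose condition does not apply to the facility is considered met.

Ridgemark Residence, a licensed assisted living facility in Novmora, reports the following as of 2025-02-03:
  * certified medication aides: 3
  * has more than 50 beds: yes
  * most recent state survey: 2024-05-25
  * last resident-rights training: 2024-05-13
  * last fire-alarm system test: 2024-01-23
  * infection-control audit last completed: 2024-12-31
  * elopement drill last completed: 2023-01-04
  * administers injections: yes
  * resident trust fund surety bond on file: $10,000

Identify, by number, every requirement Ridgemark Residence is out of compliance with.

1, 5, 6, 7

1. condition 'administers injections' holds; elopement drill 761 days ago vs limit 730 → not met
2. state survey 254 days ago vs limit 270 → met
3. resident-rights training 266 days ago vs limit 270 → met
4. certified medication aides 3 ≥ 2 → met
5. resident trust fund surety bond $10,000 < $50,000 → not met
6. fire-alarm system test 377 days ago vs limit 270 → not met
7. condition 'has more than 50 beds' holds; infection-control audit 34 days ago vs limit 30 → not met
Not met: 1, 5, 6, 7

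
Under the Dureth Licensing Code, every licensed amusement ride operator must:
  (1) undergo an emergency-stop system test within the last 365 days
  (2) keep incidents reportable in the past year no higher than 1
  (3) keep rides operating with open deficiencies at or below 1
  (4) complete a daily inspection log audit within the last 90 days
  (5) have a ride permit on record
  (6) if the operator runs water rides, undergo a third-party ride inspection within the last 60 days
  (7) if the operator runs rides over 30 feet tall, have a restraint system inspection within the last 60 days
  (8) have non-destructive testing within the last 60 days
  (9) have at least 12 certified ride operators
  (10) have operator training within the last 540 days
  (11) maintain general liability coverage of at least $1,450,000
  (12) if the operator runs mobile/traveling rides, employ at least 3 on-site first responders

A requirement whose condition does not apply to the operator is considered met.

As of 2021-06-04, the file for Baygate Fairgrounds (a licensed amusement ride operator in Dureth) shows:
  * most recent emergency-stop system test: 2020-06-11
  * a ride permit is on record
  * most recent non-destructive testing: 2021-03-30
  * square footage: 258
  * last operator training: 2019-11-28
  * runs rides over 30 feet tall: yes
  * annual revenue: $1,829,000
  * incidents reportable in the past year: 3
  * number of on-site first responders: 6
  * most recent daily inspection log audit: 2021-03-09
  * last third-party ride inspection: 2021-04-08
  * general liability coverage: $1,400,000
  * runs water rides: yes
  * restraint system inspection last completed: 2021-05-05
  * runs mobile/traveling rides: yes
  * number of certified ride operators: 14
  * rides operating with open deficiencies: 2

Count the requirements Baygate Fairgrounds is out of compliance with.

1. emergency-stop system test 358 days ago vs limit 365 → met
2. incidents reportable in the past year 3 > 1 → not met
3. rides operating with open deficiencies 2 > 1 → not met
4. daily inspection log audit 87 days ago vs limit 90 → met
5. ride permit present → met
6. condition 'runs water rides' holds; third-party ride inspection 57 days ago vs limit 60 → met
7. condition 'runs rides over 30 feet tall' holds; restraint system inspection 30 days ago vs limit 60 → met
8. non-destructive testing 66 days ago vs limit 60 → not met
9. certified ride operators 14 ≥ 12 → met
10. operator training 554 days ago vs limit 540 → not met
11. general liability coverage $1,400,000 < $1,450,000 → not met
12. condition 'runs mobile/traveling rides' holds; on-site first responders 6 ≥ 3 → met
Not met: 5 of 12

5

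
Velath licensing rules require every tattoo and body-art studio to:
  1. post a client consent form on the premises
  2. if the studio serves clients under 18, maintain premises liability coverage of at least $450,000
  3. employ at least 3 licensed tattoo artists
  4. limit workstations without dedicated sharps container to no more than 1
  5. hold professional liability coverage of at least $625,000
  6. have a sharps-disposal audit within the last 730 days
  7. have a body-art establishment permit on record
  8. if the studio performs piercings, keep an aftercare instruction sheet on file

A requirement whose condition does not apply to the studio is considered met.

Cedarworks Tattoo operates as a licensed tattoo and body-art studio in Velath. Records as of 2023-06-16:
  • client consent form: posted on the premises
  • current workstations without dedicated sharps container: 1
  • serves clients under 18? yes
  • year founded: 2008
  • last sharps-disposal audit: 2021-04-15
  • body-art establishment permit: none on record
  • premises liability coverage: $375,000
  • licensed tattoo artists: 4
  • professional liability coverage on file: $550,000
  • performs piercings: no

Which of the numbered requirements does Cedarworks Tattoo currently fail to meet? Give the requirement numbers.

1. client consent form present → met
2. condition 'serves clients under 18' holds; premises liability coverage $375,000 < $450,000 → not met
3. licensed tattoo artists 4 ≥ 3 → met
4. workstations without dedicated sharps container 1 ≤ 1 → met
5. professional liability coverage $550,000 < $625,000 → not met
6. sharps-disposal audit 792 days ago vs limit 730 → not met
7. body-art establishment permit absent → not met
8. condition 'performs piercings' does not hold → requirement n/a → met
Not met: 2, 5, 6, 7

2, 5, 6, 7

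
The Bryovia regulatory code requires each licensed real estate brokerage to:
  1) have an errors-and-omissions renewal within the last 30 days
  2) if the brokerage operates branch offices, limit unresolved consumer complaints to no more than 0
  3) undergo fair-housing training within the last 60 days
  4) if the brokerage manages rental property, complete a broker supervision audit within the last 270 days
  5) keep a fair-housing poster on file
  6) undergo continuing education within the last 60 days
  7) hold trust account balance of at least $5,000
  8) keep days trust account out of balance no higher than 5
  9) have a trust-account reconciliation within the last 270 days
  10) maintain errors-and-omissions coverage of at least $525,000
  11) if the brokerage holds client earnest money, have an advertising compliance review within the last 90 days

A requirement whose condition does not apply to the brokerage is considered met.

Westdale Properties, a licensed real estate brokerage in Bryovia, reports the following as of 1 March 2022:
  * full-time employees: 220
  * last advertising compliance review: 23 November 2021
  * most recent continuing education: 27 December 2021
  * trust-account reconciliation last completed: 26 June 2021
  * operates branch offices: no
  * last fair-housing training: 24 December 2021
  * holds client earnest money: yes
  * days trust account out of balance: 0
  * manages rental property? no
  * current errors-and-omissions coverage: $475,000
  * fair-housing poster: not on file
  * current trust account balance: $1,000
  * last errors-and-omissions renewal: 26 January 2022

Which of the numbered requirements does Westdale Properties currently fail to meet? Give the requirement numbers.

1, 3, 5, 6, 7, 10, 11

1. errors-and-omissions renewal 34 days ago vs limit 30 → not met
2. condition 'operates branch offices' does not hold → requirement n/a → met
3. fair-housing training 67 days ago vs limit 60 → not met
4. condition 'manages rental property' does not hold → requirement n/a → met
5. fair-housing poster absent → not met
6. continuing education 64 days ago vs limit 60 → not met
7. trust account balance $1,000 < $5,000 → not met
8. days trust account out of balance 0 ≤ 5 → met
9. trust-account reconciliation 248 days ago vs limit 270 → met
10. errors-and-omissions coverage $475,000 < $525,000 → not met
11. condition 'holds client earnest money' holds; advertising compliance review 98 days ago vs limit 90 → not met
Not met: 1, 3, 5, 6, 7, 10, 11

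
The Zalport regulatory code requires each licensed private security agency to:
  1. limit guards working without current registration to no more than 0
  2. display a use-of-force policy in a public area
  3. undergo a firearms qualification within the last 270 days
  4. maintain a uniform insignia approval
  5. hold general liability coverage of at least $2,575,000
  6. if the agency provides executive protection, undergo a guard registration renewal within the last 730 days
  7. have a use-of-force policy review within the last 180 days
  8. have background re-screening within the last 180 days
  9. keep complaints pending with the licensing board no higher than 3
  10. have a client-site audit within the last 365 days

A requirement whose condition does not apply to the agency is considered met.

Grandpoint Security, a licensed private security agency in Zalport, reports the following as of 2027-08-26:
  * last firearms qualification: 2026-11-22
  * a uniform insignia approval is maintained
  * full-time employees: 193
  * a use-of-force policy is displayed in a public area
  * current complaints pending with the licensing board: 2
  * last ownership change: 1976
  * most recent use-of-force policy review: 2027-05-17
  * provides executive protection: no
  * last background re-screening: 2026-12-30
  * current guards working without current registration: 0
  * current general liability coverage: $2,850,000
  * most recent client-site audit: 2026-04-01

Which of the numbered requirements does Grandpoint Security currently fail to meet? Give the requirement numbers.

1. guards working without current registration 0 ≤ 0 → met
2. use-of-force policy present → met
3. firearms qualification 277 days ago vs limit 270 → not met
4. uniform insignia approval present → met
5. general liability coverage $2,850,000 ≥ $2,575,000 → met
6. condition 'provides executive protection' does not hold → requirement n/a → met
7. use-of-force policy review 101 days ago vs limit 180 → met
8. background re-screening 239 days ago vs limit 180 → not met
9. complaints pending with the licensing board 2 ≤ 3 → met
10. client-site audit 512 days ago vs limit 365 → not met
Not met: 3, 8, 10

3, 8, 10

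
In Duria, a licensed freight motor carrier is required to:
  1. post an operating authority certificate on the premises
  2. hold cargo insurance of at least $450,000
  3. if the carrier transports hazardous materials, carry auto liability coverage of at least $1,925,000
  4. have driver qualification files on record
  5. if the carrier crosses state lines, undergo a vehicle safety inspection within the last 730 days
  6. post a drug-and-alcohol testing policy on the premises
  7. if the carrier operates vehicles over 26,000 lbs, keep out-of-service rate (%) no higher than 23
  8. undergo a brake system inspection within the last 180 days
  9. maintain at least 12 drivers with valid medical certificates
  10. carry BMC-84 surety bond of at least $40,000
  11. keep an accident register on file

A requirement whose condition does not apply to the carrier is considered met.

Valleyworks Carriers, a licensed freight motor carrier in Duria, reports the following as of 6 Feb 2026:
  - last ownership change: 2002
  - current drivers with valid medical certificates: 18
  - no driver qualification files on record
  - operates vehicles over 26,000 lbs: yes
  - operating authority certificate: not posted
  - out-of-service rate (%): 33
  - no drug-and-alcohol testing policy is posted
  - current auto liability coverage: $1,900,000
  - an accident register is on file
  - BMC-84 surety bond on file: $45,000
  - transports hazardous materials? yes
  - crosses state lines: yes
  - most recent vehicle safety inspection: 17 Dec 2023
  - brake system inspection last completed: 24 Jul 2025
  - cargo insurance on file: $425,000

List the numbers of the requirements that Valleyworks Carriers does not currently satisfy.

1. operating authority certificate absent → not met
2. cargo insurance $425,000 < $450,000 → not met
3. condition 'transports hazardous materials' holds; auto liability coverage $1,900,000 < $1,925,000 → not met
4. driver qualification files absent → not met
5. condition 'crosses state lines' holds; vehicle safety inspection 782 days ago vs limit 730 → not met
6. drug-and-alcohol testing policy absent → not met
7. condition 'operates vehicles over 26,000 lbs' holds; out-of-service rate (%) 33 > 23 → not met
8. brake system inspection 197 days ago vs limit 180 → not met
9. drivers with valid medical certificates 18 ≥ 12 → met
10. BMC-84 surety bond $45,000 ≥ $40,000 → met
11. accident register present → met
Not met: 1, 2, 3, 4, 5, 6, 7, 8

1, 2, 3, 4, 5, 6, 7, 8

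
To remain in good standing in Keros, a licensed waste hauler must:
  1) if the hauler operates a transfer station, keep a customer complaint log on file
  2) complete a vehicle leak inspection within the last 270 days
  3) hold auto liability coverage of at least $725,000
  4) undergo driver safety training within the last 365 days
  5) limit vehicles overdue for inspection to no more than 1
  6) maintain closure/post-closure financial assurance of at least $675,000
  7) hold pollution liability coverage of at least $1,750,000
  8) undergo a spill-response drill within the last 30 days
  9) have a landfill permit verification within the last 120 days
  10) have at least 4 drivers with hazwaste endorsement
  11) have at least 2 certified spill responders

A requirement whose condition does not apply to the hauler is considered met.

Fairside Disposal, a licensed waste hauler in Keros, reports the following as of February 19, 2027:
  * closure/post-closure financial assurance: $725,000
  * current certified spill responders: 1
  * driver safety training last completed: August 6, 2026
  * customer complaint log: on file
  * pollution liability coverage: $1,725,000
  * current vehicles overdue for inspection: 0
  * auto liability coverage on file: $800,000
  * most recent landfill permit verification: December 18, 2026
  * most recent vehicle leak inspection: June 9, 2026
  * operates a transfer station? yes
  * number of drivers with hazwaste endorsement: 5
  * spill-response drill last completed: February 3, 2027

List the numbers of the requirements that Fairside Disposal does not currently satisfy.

1. condition 'operates a transfer station' holds; customer complaint log present → met
2. vehicle leak inspection 255 days ago vs limit 270 → met
3. auto liability coverage $800,000 ≥ $725,000 → met
4. driver safety training 197 days ago vs limit 365 → met
5. vehicles overdue for inspection 0 ≤ 1 → met
6. closure/post-closure financial assurance $725,000 ≥ $675,000 → met
7. pollution liability coverage $1,725,000 < $1,750,000 → not met
8. spill-response drill 16 days ago vs limit 30 → met
9. landfill permit verification 63 days ago vs limit 120 → met
10. drivers with hazwaste endorsement 5 ≥ 4 → met
11. certified spill responders 1 < 2 → not met
Not met: 7, 11

7, 11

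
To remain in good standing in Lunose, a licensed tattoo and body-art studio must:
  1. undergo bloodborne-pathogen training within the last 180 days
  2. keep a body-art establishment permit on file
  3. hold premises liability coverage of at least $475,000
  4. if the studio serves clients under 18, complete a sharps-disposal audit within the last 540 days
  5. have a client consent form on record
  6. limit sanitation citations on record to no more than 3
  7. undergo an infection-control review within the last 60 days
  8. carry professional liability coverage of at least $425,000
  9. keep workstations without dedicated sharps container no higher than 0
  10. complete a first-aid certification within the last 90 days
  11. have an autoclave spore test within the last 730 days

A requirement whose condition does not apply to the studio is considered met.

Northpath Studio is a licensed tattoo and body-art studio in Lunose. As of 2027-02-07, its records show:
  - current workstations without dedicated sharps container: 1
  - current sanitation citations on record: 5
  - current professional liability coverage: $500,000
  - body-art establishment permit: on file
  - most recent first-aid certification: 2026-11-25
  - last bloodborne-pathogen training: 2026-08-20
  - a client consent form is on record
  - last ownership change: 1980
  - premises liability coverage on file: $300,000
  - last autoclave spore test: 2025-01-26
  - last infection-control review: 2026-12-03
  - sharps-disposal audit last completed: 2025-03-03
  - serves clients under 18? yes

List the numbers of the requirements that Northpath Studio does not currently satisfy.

3, 4, 6, 7, 9, 11

1. bloodborne-pathogen training 171 days ago vs limit 180 → met
2. body-art establishment permit present → met
3. premises liability coverage $300,000 < $475,000 → not met
4. condition 'serves clients under 18' holds; sharps-disposal audit 706 days ago vs limit 540 → not met
5. client consent form present → met
6. sanitation citations on record 5 > 3 → not met
7. infection-control review 66 days ago vs limit 60 → not met
8. professional liability coverage $500,000 ≥ $425,000 → met
9. workstations without dedicated sharps container 1 > 0 → not met
10. first-aid certification 74 days ago vs limit 90 → met
11. autoclave spore test 742 days ago vs limit 730 → not met
Not met: 3, 4, 6, 7, 9, 11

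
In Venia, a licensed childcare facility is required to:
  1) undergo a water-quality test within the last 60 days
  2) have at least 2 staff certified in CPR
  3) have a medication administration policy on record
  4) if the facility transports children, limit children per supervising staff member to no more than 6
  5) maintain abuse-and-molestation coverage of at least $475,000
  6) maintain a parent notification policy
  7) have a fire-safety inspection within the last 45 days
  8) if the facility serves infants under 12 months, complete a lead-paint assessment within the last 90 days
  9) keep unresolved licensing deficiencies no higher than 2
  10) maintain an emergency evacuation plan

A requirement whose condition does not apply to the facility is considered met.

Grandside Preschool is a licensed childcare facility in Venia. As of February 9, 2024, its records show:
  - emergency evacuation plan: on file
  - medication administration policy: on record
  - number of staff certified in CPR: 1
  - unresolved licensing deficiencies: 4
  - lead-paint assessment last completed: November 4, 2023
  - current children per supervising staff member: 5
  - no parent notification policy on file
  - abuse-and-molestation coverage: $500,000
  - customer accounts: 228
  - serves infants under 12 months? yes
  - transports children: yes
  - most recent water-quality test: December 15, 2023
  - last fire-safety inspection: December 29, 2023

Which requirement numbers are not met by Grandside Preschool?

1. water-quality test 56 days ago vs limit 60 → met
2. staff certified in CPR 1 < 2 → not met
3. medication administration policy present → met
4. condition 'transports children' holds; children per supervising staff member 5 ≤ 6 → met
5. abuse-and-molestation coverage $500,000 ≥ $475,000 → met
6. parent notification policy absent → not met
7. fire-safety inspection 42 days ago vs limit 45 → met
8. condition 'serves infants under 12 months' holds; lead-paint assessment 97 days ago vs limit 90 → not met
9. unresolved licensing deficiencies 4 > 2 → not met
10. emergency evacuation plan present → met
Not met: 2, 6, 8, 9

2, 6, 8, 9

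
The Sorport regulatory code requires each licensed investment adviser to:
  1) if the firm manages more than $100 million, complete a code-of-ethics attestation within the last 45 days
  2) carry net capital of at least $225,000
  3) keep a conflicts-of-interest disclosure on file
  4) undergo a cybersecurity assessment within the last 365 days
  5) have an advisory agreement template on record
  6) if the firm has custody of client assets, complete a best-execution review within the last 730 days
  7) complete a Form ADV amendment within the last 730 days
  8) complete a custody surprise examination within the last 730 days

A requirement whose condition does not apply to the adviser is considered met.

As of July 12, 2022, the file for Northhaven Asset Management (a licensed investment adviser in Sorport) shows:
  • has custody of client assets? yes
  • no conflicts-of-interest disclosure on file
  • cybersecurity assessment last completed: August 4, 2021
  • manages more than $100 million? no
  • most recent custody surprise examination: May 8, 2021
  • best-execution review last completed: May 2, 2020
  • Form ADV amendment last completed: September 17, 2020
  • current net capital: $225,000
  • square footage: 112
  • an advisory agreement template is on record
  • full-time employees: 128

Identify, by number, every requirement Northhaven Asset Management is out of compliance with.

3, 6

1. condition 'manages more than $100 million' does not hold → requirement n/a → met
2. net capital $225,000 ≥ $225,000 → met
3. conflicts-of-interest disclosure absent → not met
4. cybersecurity assessment 342 days ago vs limit 365 → met
5. advisory agreement template present → met
6. condition 'has custody of client assets' holds; best-execution review 801 days ago vs limit 730 → not met
7. Form ADV amendment 663 days ago vs limit 730 → met
8. custody surprise examination 430 days ago vs limit 730 → met
Not met: 3, 6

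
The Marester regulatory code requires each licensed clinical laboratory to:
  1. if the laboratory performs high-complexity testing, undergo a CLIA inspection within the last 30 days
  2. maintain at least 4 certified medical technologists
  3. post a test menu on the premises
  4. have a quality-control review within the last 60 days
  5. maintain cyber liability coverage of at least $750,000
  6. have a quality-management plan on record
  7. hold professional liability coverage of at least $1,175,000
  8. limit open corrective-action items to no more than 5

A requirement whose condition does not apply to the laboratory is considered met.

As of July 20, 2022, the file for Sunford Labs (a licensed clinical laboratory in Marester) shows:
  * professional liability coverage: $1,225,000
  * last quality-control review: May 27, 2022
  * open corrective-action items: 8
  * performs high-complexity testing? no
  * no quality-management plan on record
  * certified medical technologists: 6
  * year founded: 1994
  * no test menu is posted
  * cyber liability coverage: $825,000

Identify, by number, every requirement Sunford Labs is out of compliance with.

3, 6, 8

1. condition 'performs high-complexity testing' does not hold → requirement n/a → met
2. certified medical technologists 6 ≥ 4 → met
3. test menu absent → not met
4. quality-control review 54 days ago vs limit 60 → met
5. cyber liability coverage $825,000 ≥ $750,000 → met
6. quality-management plan absent → not met
7. professional liability coverage $1,225,000 ≥ $1,175,000 → met
8. open corrective-action items 8 > 5 → not met
Not met: 3, 6, 8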